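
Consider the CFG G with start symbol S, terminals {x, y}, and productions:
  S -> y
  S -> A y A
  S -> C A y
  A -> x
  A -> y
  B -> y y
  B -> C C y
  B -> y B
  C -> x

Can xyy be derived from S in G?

yes

S ⇒ AyA ⇒ xyA ⇒ xyy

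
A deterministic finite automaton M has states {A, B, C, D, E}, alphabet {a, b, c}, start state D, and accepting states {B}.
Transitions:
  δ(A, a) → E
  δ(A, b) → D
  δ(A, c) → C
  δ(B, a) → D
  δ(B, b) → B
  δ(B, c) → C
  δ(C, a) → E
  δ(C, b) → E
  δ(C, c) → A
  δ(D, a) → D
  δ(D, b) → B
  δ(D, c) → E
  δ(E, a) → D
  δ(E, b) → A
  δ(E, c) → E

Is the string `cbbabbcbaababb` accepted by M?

accepted

D --c--> E
E --b--> A
A --b--> D
D --a--> D
D --b--> B
B --b--> B
B --c--> C
C --b--> E
E --a--> D
D --a--> D
D --b--> B
B --a--> D
D --b--> B
B --b--> B
End in state B, which is an accepting state.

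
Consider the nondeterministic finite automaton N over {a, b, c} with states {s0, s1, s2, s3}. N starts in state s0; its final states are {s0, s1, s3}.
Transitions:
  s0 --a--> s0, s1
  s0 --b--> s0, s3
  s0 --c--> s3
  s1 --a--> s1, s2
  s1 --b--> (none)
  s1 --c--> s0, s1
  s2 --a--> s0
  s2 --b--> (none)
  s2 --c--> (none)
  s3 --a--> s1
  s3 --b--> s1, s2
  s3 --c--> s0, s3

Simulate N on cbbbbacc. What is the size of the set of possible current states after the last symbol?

0

Start: {s0}
read c: {s3}
read b: {s1, s2}
read b: {}
The reachable set is empty and stays empty for the remaining 5 symbols.
Final reachable set {} has 0 states.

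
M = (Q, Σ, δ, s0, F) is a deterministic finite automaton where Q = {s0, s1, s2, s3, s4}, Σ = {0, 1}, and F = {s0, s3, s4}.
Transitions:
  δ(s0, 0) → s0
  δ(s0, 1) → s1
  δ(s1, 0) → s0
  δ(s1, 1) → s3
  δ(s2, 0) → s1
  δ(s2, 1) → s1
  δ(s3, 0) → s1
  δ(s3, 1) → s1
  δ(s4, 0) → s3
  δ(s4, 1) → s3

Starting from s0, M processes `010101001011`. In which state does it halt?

s0 --0--> s0
s0 --1--> s1
s1 --0--> s0
s0 --1--> s1
s1 --0--> s0
s0 --1--> s1
s1 --0--> s0
s0 --0--> s0
s0 --1--> s1
s1 --0--> s0
s0 --1--> s1
s1 --1--> s3

s3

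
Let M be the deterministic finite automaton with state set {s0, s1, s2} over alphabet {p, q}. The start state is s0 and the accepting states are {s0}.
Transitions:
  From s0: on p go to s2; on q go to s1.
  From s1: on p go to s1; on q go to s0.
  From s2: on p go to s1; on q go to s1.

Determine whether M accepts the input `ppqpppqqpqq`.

rejected

s0 --p--> s2
s2 --p--> s1
s1 --q--> s0
s0 --p--> s2
s2 --p--> s1
s1 --p--> s1
s1 --q--> s0
s0 --q--> s1
s1 --p--> s1
s1 --q--> s0
s0 --q--> s1
End in state s1, which is not an accepting state.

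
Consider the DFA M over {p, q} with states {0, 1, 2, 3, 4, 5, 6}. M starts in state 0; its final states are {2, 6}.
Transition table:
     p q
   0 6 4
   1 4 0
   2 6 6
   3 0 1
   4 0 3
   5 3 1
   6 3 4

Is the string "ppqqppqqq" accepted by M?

rejected

0 --p--> 6
6 --p--> 3
3 --q--> 1
1 --q--> 0
0 --p--> 6
6 --p--> 3
3 --q--> 1
1 --q--> 0
0 --q--> 4
End in state 4, which is not an accepting state.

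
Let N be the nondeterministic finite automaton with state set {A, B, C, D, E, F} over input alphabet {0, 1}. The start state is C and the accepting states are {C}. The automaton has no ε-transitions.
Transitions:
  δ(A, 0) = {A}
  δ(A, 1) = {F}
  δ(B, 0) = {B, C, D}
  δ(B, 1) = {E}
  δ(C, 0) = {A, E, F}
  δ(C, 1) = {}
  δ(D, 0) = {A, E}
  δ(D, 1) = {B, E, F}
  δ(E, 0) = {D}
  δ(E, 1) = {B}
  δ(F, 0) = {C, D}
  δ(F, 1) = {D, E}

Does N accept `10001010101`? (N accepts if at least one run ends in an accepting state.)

Start: {C}
read 1: {}
The reachable set is empty and stays empty for the remaining 10 symbols.
Reachable ∩ accepting = {} — empty.

rejected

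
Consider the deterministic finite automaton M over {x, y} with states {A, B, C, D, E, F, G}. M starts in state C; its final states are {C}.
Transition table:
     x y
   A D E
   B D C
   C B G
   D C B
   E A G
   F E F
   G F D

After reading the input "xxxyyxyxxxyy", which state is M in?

C --x--> B
B --x--> D
D --x--> C
C --y--> G
G --y--> D
D --x--> C
C --y--> G
G --x--> F
F --x--> E
E --x--> A
A --y--> E
E --y--> G

G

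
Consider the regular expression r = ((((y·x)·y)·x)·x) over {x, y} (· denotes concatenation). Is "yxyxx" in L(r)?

yes

Split as yxyx·x: (((y·x)·y)·x) matches yxyx and x matches x.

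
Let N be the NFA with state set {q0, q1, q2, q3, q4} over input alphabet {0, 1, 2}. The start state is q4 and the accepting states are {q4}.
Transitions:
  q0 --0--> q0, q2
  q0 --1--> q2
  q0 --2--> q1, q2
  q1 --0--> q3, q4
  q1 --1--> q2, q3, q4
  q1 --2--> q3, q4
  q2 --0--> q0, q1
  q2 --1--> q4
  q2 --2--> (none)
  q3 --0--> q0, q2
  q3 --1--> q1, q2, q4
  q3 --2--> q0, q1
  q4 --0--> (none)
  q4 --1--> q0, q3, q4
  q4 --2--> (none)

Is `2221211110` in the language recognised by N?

Start: {q4}
read 2: {}
The reachable set is empty and stays empty for the remaining 9 symbols.
Reachable ∩ accepting = {} — empty.

rejected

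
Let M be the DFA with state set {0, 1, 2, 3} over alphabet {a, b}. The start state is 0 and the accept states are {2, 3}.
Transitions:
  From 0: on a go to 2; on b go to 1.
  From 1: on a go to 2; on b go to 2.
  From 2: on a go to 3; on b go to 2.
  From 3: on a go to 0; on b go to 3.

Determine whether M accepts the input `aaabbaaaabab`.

rejected

0 --a--> 2
2 --a--> 3
3 --a--> 0
0 --b--> 1
1 --b--> 2
2 --a--> 3
3 --a--> 0
0 --a--> 2
2 --a--> 3
3 --b--> 3
3 --a--> 0
0 --b--> 1
End in state 1, which is not an accepting state.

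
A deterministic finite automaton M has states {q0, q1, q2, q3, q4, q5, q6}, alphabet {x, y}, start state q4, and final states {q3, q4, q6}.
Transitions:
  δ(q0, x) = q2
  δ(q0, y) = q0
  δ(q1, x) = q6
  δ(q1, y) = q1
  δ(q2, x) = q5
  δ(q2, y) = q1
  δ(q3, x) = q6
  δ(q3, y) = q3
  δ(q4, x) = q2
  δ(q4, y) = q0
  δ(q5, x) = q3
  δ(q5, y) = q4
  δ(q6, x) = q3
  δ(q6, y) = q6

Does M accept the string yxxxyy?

accepted

q4 --y--> q0
q0 --x--> q2
q2 --x--> q5
q5 --x--> q3
q3 --y--> q3
q3 --y--> q3
End in state q3, which is an accepting state.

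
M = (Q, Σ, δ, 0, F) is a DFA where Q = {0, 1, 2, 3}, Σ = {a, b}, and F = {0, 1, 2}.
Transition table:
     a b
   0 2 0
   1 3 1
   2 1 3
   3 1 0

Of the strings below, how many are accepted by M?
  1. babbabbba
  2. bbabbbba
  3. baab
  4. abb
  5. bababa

4

babbabbba: accepted
bbabbbba: accepted
baab: accepted
abb: accepted
bababa: rejected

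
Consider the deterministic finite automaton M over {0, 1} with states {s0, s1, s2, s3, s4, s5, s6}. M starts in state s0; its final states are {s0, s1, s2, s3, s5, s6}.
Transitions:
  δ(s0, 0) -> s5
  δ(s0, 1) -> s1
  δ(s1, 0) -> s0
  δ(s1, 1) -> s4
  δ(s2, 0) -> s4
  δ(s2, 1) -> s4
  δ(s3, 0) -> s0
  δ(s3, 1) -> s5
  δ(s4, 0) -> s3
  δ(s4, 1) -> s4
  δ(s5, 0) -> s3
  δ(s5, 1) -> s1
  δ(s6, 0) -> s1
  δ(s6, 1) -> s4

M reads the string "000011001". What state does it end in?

s0 --0--> s5
s5 --0--> s3
s3 --0--> s0
s0 --0--> s5
s5 --1--> s1
s1 --1--> s4
s4 --0--> s3
s3 --0--> s0
s0 --1--> s1

s1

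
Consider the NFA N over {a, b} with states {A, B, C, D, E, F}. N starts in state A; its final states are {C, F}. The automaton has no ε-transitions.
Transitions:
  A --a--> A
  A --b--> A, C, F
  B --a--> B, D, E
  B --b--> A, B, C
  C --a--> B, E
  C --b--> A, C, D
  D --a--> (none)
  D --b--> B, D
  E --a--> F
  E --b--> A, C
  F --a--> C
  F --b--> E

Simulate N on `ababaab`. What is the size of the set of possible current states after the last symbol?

6

Start: {A}
read a: {A}
read b: {A, C, F}
read a: {A, B, C, E}
read b: {A, B, C, D, F}
read a: {A, B, C, D, E}
read a: {A, B, D, E, F}
read b: {A, B, C, D, E, F}
Final reachable set {A, B, C, D, E, F} has 6 states.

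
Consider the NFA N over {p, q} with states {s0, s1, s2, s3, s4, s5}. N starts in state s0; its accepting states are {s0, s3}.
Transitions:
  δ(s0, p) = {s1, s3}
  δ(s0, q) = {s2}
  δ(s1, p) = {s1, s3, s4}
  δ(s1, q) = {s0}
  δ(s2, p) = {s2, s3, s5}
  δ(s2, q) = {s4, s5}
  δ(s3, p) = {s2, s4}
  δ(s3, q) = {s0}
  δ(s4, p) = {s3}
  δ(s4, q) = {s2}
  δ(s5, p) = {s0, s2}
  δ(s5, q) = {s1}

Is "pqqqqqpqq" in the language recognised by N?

Start: {s0}
read p: {s1, s3}
read q: {s0}
read q: {s2}
read q: {s4, s5}
read q: {s1, s2}
read q: {s0, s4, s5}
read p: {s0, s1, s2, s3}
read q: {s0, s2, s4, s5}
read q: {s1, s2, s4, s5}
Reachable ∩ accepting = {} — empty.

rejected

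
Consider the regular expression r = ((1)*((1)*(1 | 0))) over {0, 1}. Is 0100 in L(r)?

no

No split of 0100 into u·v has (1)* matching u and ((1)*(1|0)) matching v.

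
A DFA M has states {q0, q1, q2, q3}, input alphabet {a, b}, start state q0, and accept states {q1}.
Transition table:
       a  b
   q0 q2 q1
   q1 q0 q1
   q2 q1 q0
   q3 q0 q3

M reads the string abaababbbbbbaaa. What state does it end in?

q0 --a--> q2
q2 --b--> q0
q0 --a--> q2
q2 --a--> q1
q1 --b--> q1
q1 --a--> q0
q0 --b--> q1
q1 --b--> q1
q1 --b--> q1
q1 --b--> q1
q1 --b--> q1
q1 --b--> q1
q1 --a--> q0
q0 --a--> q2
q2 --a--> q1

q1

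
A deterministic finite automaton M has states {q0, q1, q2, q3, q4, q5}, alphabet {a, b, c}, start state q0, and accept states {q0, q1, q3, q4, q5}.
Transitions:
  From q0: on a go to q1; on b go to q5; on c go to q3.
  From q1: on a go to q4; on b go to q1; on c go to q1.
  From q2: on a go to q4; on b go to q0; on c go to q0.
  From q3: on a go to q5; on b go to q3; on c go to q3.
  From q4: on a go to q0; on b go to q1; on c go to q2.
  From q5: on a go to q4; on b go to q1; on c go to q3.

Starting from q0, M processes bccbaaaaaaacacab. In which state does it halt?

q0 --b--> q5
q5 --c--> q3
q3 --c--> q3
q3 --b--> q3
q3 --a--> q5
q5 --a--> q4
q4 --a--> q0
q0 --a--> q1
q1 --a--> q4
q4 --a--> q0
q0 --a--> q1
q1 --c--> q1
q1 --a--> q4
q4 --c--> q2
q2 --a--> q4
q4 --b--> q1

q1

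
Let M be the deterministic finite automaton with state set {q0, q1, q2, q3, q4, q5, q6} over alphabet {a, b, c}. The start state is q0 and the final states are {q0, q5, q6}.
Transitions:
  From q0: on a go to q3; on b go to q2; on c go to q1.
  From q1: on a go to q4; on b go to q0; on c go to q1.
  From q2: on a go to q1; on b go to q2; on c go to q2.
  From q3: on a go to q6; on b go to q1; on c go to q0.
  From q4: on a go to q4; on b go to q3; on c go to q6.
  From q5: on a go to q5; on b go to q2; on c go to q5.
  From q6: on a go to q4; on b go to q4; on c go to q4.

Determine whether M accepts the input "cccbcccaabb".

q0 --c--> q1
q1 --c--> q1
q1 --c--> q1
q1 --b--> q0
q0 --c--> q1
q1 --c--> q1
q1 --c--> q1
q1 --a--> q4
q4 --a--> q4
q4 --b--> q3
q3 --b--> q1
End in state q1, which is not an accepting state.

rejected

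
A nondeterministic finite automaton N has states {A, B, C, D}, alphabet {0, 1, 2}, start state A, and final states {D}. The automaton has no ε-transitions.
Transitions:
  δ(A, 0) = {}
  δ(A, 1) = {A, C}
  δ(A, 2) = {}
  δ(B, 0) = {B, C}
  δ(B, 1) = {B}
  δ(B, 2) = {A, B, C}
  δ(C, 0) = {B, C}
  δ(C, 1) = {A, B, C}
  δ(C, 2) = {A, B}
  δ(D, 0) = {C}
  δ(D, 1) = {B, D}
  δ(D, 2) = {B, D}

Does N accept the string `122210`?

rejected

Start: {A}
read 1: {A, C}
read 2: {A, B}
read 2: {A, B, C}
read 2: {A, B, C}
read 1: {A, B, C}
read 0: {B, C}
Reachable ∩ accepting = {} — empty.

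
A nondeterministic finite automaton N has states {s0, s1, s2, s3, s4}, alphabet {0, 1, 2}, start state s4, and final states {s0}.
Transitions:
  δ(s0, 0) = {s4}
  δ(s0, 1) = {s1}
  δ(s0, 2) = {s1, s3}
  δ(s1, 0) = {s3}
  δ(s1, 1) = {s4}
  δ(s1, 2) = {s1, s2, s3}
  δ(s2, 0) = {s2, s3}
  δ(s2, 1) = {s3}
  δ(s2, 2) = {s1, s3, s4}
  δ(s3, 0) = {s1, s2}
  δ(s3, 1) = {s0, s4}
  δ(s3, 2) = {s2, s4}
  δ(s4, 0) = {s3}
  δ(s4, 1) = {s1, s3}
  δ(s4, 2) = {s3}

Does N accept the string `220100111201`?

accepted

Start: {s4}
read 2: {s3}
read 2: {s2, s4}
read 0: {s2, s3}
read 1: {s0, s3, s4}
read 0: {s1, s2, s3, s4}
read 0: {s1, s2, s3}
read 1: {s0, s3, s4}
read 1: {s0, s1, s3, s4}
read 1: {s0, s1, s3, s4}
read 2: {s1, s2, s3, s4}
read 0: {s1, s2, s3}
read 1: {s0, s3, s4}
Reachable ∩ accepting = {s0} — nonempty.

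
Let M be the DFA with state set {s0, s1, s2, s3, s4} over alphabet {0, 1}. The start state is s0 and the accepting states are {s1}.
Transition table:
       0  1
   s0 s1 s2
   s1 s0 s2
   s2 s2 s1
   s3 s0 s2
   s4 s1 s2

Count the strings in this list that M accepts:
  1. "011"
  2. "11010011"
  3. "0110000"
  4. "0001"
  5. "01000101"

"011": accepted
"11010011": rejected
"0110000": accepted
"0001": rejected
"01000101": rejected

2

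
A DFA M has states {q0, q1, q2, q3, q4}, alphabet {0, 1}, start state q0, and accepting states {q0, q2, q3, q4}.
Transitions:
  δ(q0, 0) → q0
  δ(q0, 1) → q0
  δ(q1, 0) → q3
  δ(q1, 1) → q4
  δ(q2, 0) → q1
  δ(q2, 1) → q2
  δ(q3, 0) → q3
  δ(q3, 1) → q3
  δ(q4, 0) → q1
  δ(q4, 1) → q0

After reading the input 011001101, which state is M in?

q0

q0 --0--> q0
q0 --1--> q0
q0 --1--> q0
q0 --0--> q0
q0 --0--> q0
q0 --1--> q0
q0 --1--> q0
q0 --0--> q0
q0 --1--> q0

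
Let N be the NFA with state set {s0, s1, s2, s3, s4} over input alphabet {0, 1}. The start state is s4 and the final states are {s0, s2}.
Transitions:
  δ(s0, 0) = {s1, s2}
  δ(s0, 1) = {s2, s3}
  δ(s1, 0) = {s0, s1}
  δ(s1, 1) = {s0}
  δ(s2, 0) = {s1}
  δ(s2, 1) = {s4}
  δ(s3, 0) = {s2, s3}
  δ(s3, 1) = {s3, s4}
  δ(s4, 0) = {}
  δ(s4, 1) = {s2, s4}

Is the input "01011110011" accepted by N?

rejected

Start: {s4}
read 0: {}
The reachable set is empty and stays empty for the remaining 10 symbols.
Reachable ∩ accepting = {} — empty.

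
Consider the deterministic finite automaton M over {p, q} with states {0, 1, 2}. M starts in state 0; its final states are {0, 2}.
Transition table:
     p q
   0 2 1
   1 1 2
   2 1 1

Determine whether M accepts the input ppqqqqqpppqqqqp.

0 --p--> 2
2 --p--> 1
1 --q--> 2
2 --q--> 1
1 --q--> 2
2 --q--> 1
1 --q--> 2
2 --p--> 1
1 --p--> 1
1 --p--> 1
1 --q--> 2
2 --q--> 1
1 --q--> 2
2 --q--> 1
1 --p--> 1
End in state 1, which is not an accepting state.

rejected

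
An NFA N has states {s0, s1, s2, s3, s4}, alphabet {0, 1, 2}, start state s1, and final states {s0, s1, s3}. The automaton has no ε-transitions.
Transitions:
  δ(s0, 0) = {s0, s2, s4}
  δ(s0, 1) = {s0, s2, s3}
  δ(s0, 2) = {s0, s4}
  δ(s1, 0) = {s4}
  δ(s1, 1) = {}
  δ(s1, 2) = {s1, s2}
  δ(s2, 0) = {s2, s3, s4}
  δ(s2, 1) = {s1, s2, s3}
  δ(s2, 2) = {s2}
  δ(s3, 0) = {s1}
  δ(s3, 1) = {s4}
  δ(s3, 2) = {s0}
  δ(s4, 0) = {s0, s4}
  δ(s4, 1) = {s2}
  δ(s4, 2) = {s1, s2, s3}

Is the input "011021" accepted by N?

accepted

Start: {s1}
read 0: {s4}
read 1: {s2}
read 1: {s1, s2, s3}
read 0: {s1, s2, s3, s4}
read 2: {s0, s1, s2, s3}
read 1: {s0, s1, s2, s3, s4}
Reachable ∩ accepting = {s0, s1, s3} — nonempty.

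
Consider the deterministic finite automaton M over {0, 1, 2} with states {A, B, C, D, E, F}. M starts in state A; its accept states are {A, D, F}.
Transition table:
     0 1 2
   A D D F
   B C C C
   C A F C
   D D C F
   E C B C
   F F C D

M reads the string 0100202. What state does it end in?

A --0--> D
D --1--> C
C --0--> A
A --0--> D
D --2--> F
F --0--> F
F --2--> D

D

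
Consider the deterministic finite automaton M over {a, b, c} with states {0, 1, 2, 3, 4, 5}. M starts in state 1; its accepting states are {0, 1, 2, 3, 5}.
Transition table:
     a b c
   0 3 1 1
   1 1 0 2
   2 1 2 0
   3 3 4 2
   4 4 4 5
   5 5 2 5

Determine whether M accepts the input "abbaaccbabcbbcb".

accepted

1 --a--> 1
1 --b--> 0
0 --b--> 1
1 --a--> 1
1 --a--> 1
1 --c--> 2
2 --c--> 0
0 --b--> 1
1 --a--> 1
1 --b--> 0
0 --c--> 1
1 --b--> 0
0 --b--> 1
1 --c--> 2
2 --b--> 2
End in state 2, which is an accepting state.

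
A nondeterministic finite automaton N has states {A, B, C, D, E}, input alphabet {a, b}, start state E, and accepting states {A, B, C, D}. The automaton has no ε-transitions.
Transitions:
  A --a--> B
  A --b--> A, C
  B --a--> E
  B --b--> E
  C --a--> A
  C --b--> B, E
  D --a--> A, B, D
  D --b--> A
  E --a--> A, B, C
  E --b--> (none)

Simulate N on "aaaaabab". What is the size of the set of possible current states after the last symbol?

4

Start: {E}
read a: {A, B, C}
read a: {A, B, E}
read a: {A, B, C, E}
read a: {A, B, C, E}
read a: {A, B, C, E}
read b: {A, B, C, E}
read a: {A, B, C, E}
read b: {A, B, C, E}
Final reachable set {A, B, C, E} has 4 states.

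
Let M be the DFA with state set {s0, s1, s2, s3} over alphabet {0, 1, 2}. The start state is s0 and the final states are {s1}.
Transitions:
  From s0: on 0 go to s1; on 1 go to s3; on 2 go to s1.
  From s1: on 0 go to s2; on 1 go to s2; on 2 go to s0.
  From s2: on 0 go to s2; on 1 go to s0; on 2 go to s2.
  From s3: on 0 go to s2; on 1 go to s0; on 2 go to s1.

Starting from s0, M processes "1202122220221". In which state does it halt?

s2

s0 --1--> s3
s3 --2--> s1
s1 --0--> s2
s2 --2--> s2
s2 --1--> s0
s0 --2--> s1
s1 --2--> s0
s0 --2--> s1
s1 --2--> s0
s0 --0--> s1
s1 --2--> s0
s0 --2--> s1
s1 --1--> s2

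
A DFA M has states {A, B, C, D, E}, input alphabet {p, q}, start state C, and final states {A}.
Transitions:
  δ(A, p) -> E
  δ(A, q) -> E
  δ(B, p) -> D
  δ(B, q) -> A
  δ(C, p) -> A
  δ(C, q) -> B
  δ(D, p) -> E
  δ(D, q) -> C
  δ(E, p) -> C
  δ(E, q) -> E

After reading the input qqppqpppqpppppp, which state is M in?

C

C --q--> B
B --q--> A
A --p--> E
E --p--> C
C --q--> B
B --p--> D
D --p--> E
E --p--> C
C --q--> B
B --p--> D
D --p--> E
E --p--> C
C --p--> A
A --p--> E
E --p--> C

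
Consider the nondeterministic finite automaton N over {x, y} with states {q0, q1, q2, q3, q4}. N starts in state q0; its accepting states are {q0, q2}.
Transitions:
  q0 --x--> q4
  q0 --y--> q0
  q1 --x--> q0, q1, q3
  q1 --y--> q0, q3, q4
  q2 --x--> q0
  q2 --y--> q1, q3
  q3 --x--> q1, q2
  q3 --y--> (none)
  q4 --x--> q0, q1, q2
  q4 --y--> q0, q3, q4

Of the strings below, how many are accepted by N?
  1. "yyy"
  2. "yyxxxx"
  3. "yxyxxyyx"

3

"yyy": accepted
"yyxxxx": accepted
"yxyxxyyx": accepted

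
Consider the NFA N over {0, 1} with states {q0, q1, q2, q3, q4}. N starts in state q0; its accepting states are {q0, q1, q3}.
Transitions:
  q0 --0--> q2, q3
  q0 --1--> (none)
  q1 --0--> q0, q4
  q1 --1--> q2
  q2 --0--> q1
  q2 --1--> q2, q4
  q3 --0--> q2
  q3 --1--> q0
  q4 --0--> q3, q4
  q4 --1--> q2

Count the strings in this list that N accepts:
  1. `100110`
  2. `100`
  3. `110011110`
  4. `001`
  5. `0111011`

`100110`: rejected
`100`: rejected
`110011110`: rejected
`001`: rejected
`0111011`: rejected

0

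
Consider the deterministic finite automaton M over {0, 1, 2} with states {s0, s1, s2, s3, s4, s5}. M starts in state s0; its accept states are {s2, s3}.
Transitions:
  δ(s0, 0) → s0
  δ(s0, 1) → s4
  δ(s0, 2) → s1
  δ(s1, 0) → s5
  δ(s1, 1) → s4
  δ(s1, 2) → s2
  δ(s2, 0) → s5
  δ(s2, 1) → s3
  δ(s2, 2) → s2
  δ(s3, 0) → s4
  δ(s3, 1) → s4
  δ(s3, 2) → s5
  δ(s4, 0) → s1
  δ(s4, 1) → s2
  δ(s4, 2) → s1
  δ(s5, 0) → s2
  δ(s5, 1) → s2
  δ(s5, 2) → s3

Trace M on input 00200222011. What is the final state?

s3

s0 --0--> s0
s0 --0--> s0
s0 --2--> s1
s1 --0--> s5
s5 --0--> s2
s2 --2--> s2
s2 --2--> s2
s2 --2--> s2
s2 --0--> s5
s5 --1--> s2
s2 --1--> s3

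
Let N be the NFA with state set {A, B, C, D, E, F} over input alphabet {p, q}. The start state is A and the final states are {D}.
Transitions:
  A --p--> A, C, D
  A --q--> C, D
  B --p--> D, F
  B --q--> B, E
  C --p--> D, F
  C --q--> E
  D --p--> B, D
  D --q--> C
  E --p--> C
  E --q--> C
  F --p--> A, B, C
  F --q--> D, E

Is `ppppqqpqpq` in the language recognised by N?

accepted

Start: {A}
read p: {A, C, D}
read p: {A, B, C, D, F}
read p: {A, B, C, D, F}
read p: {A, B, C, D, F}
read q: {B, C, D, E}
read q: {B, C, E}
read p: {C, D, F}
read q: {C, D, E}
read p: {B, C, D, F}
read q: {B, C, D, E}
Reachable ∩ accepting = {D} — nonempty.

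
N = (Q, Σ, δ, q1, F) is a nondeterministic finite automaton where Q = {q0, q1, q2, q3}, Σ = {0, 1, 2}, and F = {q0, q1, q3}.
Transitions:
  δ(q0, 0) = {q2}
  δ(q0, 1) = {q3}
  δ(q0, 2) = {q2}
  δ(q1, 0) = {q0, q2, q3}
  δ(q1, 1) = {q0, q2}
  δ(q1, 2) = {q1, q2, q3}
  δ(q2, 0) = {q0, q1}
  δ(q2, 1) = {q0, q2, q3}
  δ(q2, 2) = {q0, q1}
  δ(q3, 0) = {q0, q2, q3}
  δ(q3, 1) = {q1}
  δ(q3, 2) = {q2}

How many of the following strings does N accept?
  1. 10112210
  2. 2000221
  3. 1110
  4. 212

10112210: accepted
2000221: accepted
1110: accepted
212: accepted

4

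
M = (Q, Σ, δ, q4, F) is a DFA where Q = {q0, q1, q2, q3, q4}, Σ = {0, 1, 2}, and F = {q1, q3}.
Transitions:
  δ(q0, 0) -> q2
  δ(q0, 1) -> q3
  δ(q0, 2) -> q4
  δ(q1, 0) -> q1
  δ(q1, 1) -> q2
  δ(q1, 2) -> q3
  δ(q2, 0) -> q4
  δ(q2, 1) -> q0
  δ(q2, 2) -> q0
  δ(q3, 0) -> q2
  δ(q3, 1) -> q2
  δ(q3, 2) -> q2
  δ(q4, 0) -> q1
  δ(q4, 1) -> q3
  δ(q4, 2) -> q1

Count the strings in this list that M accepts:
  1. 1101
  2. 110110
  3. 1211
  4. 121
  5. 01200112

1101: accepted
110110: rejected
1211: accepted
121: rejected
01200112: rejected

2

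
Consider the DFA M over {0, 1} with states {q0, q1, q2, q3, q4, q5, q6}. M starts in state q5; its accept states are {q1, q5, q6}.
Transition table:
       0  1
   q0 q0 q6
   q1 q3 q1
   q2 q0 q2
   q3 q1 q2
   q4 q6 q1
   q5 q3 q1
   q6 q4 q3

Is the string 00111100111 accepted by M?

accepted

q5 --0--> q3
q3 --0--> q1
q1 --1--> q1
q1 --1--> q1
q1 --1--> q1
q1 --1--> q1
q1 --0--> q3
q3 --0--> q1
q1 --1--> q1
q1 --1--> q1
q1 --1--> q1
End in state q1, which is an accepting state.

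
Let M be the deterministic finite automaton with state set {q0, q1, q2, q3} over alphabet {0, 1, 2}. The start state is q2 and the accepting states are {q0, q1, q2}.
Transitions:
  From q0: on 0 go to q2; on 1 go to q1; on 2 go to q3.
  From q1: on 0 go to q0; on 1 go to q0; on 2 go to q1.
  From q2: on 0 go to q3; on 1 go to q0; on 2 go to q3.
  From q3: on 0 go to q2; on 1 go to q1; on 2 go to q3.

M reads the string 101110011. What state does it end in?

q2 --1--> q0
q0 --0--> q2
q2 --1--> q0
q0 --1--> q1
q1 --1--> q0
q0 --0--> q2
q2 --0--> q3
q3 --1--> q1
q1 --1--> q0

q0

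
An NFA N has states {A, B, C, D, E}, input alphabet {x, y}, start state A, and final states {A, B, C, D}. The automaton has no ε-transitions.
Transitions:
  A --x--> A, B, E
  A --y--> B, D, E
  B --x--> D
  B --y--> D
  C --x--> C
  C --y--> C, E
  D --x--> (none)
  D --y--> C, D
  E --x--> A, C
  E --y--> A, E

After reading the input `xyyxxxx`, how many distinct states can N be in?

5

Start: {A}
read x: {A, B, E}
read y: {A, B, D, E}
read y: {A, B, C, D, E}
read x: {A, B, C, D, E}
read x: {A, B, C, D, E}
read x: {A, B, C, D, E}
read x: {A, B, C, D, E}
Final reachable set {A, B, C, D, E} has 5 states.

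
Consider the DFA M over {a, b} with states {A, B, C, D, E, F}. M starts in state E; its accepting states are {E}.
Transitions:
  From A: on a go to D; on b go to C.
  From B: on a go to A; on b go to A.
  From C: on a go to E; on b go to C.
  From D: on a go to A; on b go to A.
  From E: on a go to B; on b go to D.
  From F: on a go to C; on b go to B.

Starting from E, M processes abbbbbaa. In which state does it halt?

B

E --a--> B
B --b--> A
A --b--> C
C --b--> C
C --b--> C
C --b--> C
C --a--> E
E --a--> B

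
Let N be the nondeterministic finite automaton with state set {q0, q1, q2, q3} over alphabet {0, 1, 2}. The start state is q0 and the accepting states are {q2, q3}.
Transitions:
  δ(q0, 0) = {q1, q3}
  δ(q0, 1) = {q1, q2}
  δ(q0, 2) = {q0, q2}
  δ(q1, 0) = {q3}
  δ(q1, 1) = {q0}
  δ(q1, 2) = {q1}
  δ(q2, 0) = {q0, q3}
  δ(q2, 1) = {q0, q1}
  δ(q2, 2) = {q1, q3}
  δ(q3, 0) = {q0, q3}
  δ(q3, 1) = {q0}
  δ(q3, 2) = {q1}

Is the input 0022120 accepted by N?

accepted

Start: {q0}
read 0: {q1, q3}
read 0: {q0, q3}
read 2: {q0, q1, q2}
read 2: {q0, q1, q2, q3}
read 1: {q0, q1, q2}
read 2: {q0, q1, q2, q3}
read 0: {q0, q1, q3}
Reachable ∩ accepting = {q3} — nonempty.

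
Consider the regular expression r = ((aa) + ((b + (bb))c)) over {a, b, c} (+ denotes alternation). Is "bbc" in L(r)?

yes

The right alternative ((b+(bb))c) matches bbc.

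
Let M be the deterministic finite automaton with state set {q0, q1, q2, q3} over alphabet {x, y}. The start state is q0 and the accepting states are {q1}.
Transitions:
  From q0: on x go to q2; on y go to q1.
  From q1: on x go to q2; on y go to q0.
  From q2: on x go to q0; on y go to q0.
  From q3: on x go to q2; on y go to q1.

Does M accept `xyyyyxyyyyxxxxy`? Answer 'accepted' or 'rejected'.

accepted

q0 --x--> q2
q2 --y--> q0
q0 --y--> q1
q1 --y--> q0
q0 --y--> q1
q1 --x--> q2
q2 --y--> q0
q0 --y--> q1
q1 --y--> q0
q0 --y--> q1
q1 --x--> q2
q2 --x--> q0
q0 --x--> q2
q2 --x--> q0
q0 --y--> q1
End in state q1, which is an accepting state.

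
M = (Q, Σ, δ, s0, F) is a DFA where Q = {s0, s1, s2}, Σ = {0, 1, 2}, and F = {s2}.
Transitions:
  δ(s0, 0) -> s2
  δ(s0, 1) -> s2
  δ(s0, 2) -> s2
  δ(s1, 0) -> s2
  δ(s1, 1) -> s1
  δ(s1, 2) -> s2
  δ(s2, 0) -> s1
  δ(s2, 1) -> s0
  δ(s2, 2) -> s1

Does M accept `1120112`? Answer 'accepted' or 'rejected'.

accepted

s0 --1--> s2
s2 --1--> s0
s0 --2--> s2
s2 --0--> s1
s1 --1--> s1
s1 --1--> s1
s1 --2--> s2
End in state s2, which is an accepting state.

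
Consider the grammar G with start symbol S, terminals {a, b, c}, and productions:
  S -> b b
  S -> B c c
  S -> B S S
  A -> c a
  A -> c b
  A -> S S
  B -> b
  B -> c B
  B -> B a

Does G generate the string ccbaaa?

no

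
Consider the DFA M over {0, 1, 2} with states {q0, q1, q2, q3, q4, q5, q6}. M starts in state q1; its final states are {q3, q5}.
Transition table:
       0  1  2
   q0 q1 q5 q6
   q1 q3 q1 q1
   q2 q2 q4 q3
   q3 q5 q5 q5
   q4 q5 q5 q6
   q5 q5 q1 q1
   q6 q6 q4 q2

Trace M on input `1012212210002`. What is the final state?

q1

q1 --1--> q1
q1 --0--> q3
q3 --1--> q5
q5 --2--> q1
q1 --2--> q1
q1 --1--> q1
q1 --2--> q1
q1 --2--> q1
q1 --1--> q1
q1 --0--> q3
q3 --0--> q5
q5 --0--> q5
q5 --2--> q1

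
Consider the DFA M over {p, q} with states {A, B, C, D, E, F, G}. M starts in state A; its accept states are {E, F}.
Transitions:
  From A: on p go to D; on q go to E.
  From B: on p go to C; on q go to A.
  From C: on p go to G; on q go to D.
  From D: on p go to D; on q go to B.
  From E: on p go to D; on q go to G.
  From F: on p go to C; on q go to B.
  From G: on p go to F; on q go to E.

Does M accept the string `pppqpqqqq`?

accepted

A --p--> D
D --p--> D
D --p--> D
D --q--> B
B --p--> C
C --q--> D
D --q--> B
B --q--> A
A --q--> E
End in state E, which is an accepting state.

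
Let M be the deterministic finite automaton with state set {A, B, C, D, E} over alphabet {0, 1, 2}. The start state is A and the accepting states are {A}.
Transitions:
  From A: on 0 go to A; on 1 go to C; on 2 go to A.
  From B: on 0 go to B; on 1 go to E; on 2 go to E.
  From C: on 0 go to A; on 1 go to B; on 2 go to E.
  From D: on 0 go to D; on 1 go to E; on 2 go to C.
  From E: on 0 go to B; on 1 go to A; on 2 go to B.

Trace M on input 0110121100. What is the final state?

A --0--> A
A --1--> C
C --1--> B
B --0--> B
B --1--> E
E --2--> B
B --1--> E
E --1--> A
A --0--> A
A --0--> A

A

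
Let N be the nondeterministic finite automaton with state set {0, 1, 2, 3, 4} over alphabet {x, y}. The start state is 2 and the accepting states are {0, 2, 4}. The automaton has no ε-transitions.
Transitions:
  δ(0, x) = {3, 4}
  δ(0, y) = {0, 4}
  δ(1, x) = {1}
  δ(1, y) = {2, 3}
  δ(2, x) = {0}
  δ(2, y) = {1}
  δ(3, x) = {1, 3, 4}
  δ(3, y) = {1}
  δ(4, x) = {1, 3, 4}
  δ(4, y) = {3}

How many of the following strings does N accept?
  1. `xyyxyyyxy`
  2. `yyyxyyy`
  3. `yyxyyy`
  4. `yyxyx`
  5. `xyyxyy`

5

`xyyxyyyxy`: accepted
`yyyxyyy`: accepted
`yyxyyy`: accepted
`yyxyx`: accepted
`xyyxyy`: accepted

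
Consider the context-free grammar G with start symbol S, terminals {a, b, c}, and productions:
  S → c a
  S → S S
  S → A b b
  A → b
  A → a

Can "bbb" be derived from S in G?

yes

S ⇒ Abb ⇒ bbb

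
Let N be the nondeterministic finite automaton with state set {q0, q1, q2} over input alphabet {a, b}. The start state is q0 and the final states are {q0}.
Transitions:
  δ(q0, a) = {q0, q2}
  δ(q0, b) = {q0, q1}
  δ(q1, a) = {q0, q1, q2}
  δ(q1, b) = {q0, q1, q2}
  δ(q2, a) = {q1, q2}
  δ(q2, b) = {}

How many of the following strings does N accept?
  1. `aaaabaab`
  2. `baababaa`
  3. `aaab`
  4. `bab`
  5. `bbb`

5

`aaaabaab`: accepted
`baababaa`: accepted
`aaab`: accepted
`bab`: accepted
`bbb`: accepted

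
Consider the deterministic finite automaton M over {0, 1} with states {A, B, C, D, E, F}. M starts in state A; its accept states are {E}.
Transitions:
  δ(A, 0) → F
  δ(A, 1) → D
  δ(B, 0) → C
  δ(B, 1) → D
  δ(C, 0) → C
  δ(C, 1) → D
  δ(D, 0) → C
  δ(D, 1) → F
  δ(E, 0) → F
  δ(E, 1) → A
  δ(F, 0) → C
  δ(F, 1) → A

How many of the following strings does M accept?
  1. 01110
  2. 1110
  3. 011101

01110: rejected
1110: rejected
011101: rejected

0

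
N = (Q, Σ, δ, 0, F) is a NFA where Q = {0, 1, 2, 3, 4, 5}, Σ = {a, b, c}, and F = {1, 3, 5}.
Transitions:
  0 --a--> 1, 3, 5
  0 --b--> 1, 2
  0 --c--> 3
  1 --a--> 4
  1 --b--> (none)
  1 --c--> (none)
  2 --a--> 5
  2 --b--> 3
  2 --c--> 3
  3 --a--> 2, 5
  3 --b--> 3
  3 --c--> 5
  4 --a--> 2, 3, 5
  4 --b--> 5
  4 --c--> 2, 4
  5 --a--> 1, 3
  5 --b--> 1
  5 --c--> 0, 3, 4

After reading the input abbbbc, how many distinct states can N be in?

Start: {0}
read a: {1, 3, 5}
read b: {1, 3}
read b: {3}
read b: {3}
read b: {3}
read c: {5}
Final reachable set {5} has 1 state.

1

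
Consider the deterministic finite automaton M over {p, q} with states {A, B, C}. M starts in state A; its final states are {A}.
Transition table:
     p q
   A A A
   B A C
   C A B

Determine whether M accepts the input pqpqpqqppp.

accepted

A --p--> A
A --q--> A
A --p--> A
A --q--> A
A --p--> A
A --q--> A
A --q--> A
A --p--> A
A --p--> A
A --p--> A
End in state A, which is an accepting state.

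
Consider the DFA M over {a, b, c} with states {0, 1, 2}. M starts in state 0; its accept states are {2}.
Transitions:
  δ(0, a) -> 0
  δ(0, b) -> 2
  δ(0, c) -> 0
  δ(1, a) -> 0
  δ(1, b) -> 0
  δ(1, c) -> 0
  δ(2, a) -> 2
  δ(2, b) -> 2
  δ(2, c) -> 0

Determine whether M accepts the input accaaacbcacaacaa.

rejected

0 --a--> 0
0 --c--> 0
0 --c--> 0
0 --a--> 0
0 --a--> 0
0 --a--> 0
0 --c--> 0
0 --b--> 2
2 --c--> 0
0 --a--> 0
0 --c--> 0
0 --a--> 0
0 --a--> 0
0 --c--> 0
0 --a--> 0
0 --a--> 0
End in state 0, which is not an accepting state.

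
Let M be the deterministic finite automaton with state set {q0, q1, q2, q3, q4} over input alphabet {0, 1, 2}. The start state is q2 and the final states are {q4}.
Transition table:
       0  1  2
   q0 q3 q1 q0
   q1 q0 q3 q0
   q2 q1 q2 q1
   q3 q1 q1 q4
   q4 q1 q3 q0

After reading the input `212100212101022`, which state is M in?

q0

q2 --2--> q1
q1 --1--> q3
q3 --2--> q4
q4 --1--> q3
q3 --0--> q1
q1 --0--> q0
q0 --2--> q0
q0 --1--> q1
q1 --2--> q0
q0 --1--> q1
q1 --0--> q0
q0 --1--> q1
q1 --0--> q0
q0 --2--> q0
q0 --2--> q0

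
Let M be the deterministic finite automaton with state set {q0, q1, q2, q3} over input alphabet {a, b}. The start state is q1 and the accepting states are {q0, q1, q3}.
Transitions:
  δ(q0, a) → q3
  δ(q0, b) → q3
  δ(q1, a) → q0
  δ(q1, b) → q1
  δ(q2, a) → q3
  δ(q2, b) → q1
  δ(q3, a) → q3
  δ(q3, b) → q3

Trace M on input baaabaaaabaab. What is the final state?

q3

q1 --b--> q1
q1 --a--> q0
q0 --a--> q3
q3 --a--> q3
q3 --b--> q3
q3 --a--> q3
q3 --a--> q3
q3 --a--> q3
q3 --a--> q3
q3 --b--> q3
q3 --a--> q3
q3 --a--> q3
q3 --b--> q3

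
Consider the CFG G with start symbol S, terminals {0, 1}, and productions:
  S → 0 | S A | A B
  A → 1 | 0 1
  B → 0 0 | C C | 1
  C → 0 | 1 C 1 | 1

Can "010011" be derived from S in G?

S ⇒ SA ⇒ SAA ⇒ ABAA ⇒ 01BAA ⇒ 0100AA ⇒ 01001A ⇒ 010011

yes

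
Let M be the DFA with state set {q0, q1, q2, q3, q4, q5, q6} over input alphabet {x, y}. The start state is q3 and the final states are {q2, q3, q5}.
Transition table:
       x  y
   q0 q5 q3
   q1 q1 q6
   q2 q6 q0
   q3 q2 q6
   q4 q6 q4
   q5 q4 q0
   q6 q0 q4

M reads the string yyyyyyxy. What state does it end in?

q4

q3 --y--> q6
q6 --y--> q4
q4 --y--> q4
q4 --y--> q4
q4 --y--> q4
q4 --y--> q4
q4 --x--> q6
q6 --y--> q4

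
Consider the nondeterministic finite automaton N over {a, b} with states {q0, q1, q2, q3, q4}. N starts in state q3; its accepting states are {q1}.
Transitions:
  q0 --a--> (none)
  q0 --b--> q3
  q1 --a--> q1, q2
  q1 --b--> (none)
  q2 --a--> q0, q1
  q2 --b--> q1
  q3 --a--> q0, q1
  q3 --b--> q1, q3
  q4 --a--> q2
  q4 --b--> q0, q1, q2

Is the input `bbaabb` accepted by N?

Start: {q3}
read b: {q1, q3}
read b: {q1, q3}
read a: {q0, q1, q2}
read a: {q0, q1, q2}
read b: {q1, q3}
read b: {q1, q3}
Reachable ∩ accepting = {q1} — nonempty.

accepted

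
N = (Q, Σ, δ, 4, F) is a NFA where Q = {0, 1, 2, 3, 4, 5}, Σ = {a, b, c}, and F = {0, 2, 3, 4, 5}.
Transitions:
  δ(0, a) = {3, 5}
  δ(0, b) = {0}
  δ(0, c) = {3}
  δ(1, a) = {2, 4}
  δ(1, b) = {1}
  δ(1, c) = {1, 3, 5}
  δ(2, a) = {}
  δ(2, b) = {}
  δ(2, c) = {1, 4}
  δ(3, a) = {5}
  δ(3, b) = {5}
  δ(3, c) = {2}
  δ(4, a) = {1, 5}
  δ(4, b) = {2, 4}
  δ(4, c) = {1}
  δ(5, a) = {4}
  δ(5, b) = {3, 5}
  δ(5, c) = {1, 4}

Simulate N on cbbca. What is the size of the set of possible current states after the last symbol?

3

Start: {4}
read c: {1}
read b: {1}
read b: {1}
read c: {1, 3, 5}
read a: {2, 4, 5}
Final reachable set {2, 4, 5} has 3 states.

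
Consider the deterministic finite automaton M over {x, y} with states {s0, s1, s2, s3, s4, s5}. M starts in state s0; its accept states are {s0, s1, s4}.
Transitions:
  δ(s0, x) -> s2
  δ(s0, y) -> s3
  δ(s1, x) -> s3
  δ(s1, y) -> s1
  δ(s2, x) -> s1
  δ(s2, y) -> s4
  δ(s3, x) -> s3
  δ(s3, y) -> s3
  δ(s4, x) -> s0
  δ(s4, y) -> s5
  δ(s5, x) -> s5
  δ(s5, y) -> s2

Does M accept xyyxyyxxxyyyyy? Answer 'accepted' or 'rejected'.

accepted

s0 --x--> s2
s2 --y--> s4
s4 --y--> s5
s5 --x--> s5
s5 --y--> s2
s2 --y--> s4
s4 --x--> s0
s0 --x--> s2
s2 --x--> s1
s1 --y--> s1
s1 --y--> s1
s1 --y--> s1
s1 --y--> s1
s1 --y--> s1
End in state s1, which is an accepting state.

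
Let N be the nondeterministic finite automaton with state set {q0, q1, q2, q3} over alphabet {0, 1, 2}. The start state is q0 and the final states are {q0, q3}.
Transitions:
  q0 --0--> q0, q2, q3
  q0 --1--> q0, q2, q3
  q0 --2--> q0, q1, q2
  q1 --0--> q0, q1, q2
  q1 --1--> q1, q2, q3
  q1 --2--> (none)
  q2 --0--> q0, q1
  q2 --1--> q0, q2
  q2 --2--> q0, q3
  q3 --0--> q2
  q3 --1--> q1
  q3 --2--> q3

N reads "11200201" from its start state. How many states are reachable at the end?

4

Start: {q0}
read 1: {q0, q2, q3}
read 1: {q0, q1, q2, q3}
read 2: {q0, q1, q2, q3}
read 0: {q0, q1, q2, q3}
read 0: {q0, q1, q2, q3}
read 2: {q0, q1, q2, q3}
read 0: {q0, q1, q2, q3}
read 1: {q0, q1, q2, q3}
Final reachable set {q0, q1, q2, q3} has 4 states.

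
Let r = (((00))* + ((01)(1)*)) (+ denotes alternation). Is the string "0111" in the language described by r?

yes

The right alternative ((01)(1)*) matches 0111.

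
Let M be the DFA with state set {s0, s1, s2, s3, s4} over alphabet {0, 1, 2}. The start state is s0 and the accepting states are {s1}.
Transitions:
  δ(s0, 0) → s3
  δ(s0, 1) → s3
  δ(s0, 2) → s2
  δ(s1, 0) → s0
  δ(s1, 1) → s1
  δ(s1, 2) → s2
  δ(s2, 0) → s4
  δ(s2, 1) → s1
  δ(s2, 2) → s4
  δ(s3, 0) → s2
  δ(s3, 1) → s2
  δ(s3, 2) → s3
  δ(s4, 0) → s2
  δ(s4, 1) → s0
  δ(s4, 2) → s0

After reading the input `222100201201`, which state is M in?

s0 --2--> s2
s2 --2--> s4
s4 --2--> s0
s0 --1--> s3
s3 --0--> s2
s2 --0--> s4
s4 --2--> s0
s0 --0--> s3
s3 --1--> s2
s2 --2--> s4
s4 --0--> s2
s2 --1--> s1

s1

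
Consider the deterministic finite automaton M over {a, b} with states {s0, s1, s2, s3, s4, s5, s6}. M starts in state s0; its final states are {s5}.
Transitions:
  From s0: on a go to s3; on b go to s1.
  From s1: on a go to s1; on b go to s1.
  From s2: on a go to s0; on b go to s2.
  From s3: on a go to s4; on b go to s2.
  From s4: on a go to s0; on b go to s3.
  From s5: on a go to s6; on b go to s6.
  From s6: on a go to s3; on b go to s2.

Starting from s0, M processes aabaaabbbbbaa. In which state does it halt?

s0 --a--> s3
s3 --a--> s4
s4 --b--> s3
s3 --a--> s4
s4 --a--> s0
s0 --a--> s3
s3 --b--> s2
s2 --b--> s2
s2 --b--> s2
s2 --b--> s2
s2 --b--> s2
s2 --a--> s0
s0 --a--> s3

s3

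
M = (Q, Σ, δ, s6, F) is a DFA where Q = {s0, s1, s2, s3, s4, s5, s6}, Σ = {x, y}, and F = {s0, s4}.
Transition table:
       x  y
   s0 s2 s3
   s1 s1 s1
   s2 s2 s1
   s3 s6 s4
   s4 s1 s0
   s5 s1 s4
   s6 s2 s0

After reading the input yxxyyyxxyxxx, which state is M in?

s1

s6 --y--> s0
s0 --x--> s2
s2 --x--> s2
s2 --y--> s1
s1 --y--> s1
s1 --y--> s1
s1 --x--> s1
s1 --x--> s1
s1 --y--> s1
s1 --x--> s1
s1 --x--> s1
s1 --x--> s1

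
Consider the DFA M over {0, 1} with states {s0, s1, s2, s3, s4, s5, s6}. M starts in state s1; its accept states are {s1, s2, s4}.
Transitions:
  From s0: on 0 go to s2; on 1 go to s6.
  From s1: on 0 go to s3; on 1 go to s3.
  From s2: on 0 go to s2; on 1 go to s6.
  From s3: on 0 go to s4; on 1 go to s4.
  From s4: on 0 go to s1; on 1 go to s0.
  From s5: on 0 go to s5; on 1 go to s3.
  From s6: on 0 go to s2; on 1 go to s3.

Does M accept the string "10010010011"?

accepted

s1 --1--> s3
s3 --0--> s4
s4 --0--> s1
s1 --1--> s3
s3 --0--> s4
s4 --0--> s1
s1 --1--> s3
s3 --0--> s4
s4 --0--> s1
s1 --1--> s3
s3 --1--> s4
End in state s4, which is an accepting state.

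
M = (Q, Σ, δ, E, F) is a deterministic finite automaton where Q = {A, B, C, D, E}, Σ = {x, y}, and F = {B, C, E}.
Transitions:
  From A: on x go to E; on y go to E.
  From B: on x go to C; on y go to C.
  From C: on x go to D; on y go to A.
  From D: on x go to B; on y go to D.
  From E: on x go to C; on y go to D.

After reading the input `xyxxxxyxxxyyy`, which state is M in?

E --x--> C
C --y--> A
A --x--> E
E --x--> C
C --x--> D
D --x--> B
B --y--> C
C --x--> D
D --x--> B
B --x--> C
C --y--> A
A --y--> E
E --y--> D

D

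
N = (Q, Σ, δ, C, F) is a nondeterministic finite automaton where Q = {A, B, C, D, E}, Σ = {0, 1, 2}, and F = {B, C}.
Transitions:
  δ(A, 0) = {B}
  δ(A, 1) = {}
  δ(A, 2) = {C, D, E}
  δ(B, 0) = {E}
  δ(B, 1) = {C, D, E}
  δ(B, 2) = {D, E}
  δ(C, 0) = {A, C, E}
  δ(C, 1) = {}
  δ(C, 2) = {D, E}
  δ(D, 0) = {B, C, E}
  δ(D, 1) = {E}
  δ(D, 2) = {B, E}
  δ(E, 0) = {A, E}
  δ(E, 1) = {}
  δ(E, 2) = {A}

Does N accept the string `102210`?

rejected

Start: {C}
read 1: {}
The reachable set is empty and stays empty for the remaining 5 symbols.
Reachable ∩ accepting = {} — empty.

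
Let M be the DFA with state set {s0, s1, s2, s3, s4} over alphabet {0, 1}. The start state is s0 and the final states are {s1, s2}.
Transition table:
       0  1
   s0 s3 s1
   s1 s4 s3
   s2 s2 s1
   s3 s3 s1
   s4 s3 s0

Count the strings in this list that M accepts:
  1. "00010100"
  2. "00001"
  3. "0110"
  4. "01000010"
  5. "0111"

2

"00010100": rejected
"00001": accepted
"0110": rejected
"01000010": rejected
"0111": accepted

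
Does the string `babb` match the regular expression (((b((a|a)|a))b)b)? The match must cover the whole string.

Split as bab·b: ((b((a|a)|a))b) matches bab and b matches b.

yes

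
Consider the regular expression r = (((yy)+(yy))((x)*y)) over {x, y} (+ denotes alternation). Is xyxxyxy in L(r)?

no

No split of xyxxyxy into u·v has ((yy)+(yy)) matching u and ((x)*y) matching v.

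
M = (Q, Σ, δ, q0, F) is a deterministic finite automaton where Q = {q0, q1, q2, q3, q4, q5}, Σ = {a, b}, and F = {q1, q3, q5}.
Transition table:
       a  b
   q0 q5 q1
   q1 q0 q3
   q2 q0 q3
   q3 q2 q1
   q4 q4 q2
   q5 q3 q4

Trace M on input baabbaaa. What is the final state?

q3

q0 --b--> q1
q1 --a--> q0
q0 --a--> q5
q5 --b--> q4
q4 --b--> q2
q2 --a--> q0
q0 --a--> q5
q5 --a--> q3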